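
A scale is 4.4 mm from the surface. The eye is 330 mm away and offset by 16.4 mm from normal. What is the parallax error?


error = h * offset / d
= 4.4 * 16.4 / 330
= 0.2187

0.2187


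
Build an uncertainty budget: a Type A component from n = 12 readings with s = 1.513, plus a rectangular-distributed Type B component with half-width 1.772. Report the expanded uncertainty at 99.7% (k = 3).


u_A = s / sqrt(n) = 1.513 / sqrt(12) = 0.43676548
u_B = half_width / sqrt(3) = 1.772 / sqrt(3) = 1.0230647
uc = sqrt(u_A^2 + u_B^2) = sqrt(0.43676548^2 + 1.0230647^2) = 1.1123963
U = k * uc = 3 * 1.1123963
U = 3.3372

3.3372


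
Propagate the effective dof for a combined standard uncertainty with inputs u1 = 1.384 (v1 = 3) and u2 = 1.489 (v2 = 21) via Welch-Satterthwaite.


uc = sqrt(u1^2 + u2^2) = sqrt(1.384^2 + 1.489^2) = 2.0328741
v_eff = uc^4 / (u1^4/v1 + u2^4/v2)
= 2.0328741^4 / (1.384^4/3 + 1.489^4/21)
= 17.078194 / 1.457068
v_eff = 11.7209

11.7209


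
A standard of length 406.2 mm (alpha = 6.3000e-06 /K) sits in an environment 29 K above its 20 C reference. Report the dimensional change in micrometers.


dL = L * alpha * dT
= 406.2 * 6.3000e-06 * 29
= 0.0742127 mm
dL_um = 0.0742127 * 1000 = 74.2127 um

74.2127


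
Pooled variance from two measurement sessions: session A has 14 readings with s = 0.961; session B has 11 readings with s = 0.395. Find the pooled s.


s_p = sqrt(((n1-1)*s1^2 + (n2-1)*s2^2) / (n1+n2-2))
numerator = (14-1)*0.961^2 + (11-1)*0.395^2 = 12.005773 + 1.56025 = 13.566023
denominator = 14 + 11 - 2 = 23
s_p^2 = 13.566023 / 23 = 0.58982709
s_p = sqrt(0.58982709) = 0.7680

0.7680


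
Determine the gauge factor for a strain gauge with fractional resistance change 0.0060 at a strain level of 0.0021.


GF = (dR/R) / epsilon
= 0.0060 / 0.0021
= 2.8571

2.8571


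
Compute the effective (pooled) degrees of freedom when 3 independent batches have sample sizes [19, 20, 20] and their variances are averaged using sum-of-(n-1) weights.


nu = sum_i (n_i - 1)
nu = ((19 - 1) + (20 - 1) + (20 - 1))
nu = 18 + 19 + 19
nu = 56

56


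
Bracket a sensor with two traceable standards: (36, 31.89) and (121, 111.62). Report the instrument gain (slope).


slope = (y2 - y1) / (x2 - x1)
= (111.62 - 31.89) / (121 - 36)
= 79.7300 / 85
= 0.9380

0.9380


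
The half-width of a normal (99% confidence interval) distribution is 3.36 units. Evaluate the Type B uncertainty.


u_B = half_width / 2.576
u_B = 3.36 / 2.576
u_B = 1.3043

1.3043


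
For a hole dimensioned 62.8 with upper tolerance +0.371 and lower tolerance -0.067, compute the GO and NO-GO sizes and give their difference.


GO = nominal - lower_tol (smallest hole = maximum material condition)
GO = 62.8 - 0.067 = 62.733
NO-GO = nominal + upper_tol (largest hole = least material condition)
NO-GO = 62.8 + 0.371 = 63.171
spread = NO-GO - GO = 63.171 - 62.733 = 0.4380

0.4380


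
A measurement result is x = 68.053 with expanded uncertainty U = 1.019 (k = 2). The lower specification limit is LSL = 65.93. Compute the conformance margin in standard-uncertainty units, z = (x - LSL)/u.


u = U / k = 1.019 / 2 = 0.5095
margin = |LSL - x| = |65.93 - 68.053| = 2.123
z = margin / u = 2.123 / 0.5095
z = 4.1668

4.1668


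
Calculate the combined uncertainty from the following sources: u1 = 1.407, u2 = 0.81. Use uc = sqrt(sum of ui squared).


uc = sqrt(1.407^2 + 0.81^2)
uc = sqrt(2.635749)
uc = 1.6235

1.6235


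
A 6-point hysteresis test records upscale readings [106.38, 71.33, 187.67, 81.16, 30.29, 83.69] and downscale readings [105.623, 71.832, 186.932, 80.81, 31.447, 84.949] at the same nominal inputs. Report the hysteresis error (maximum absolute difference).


|106.38 - 105.623| = 0.7570
|71.33 - 71.832| = 0.5020
|187.67 - 186.932| = 0.7380
|81.16 - 80.81| = 0.3500
|30.29 - 31.447| = 1.1570
|83.69 - 84.949| = 1.2590
hysteresis = max(diffs) = 1.2590

1.2590


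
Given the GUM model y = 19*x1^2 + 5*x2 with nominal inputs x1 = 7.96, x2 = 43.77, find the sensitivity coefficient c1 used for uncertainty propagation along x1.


y = 19*x1^2 + 5*x2
dy/dx1 = 2*19*x1
Evaluate at x1 = 7.96: c1 = 38 * 7.96
c1 = 302.4800

302.4800


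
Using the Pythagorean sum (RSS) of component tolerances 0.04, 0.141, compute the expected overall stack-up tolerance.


RSS = sqrt(0.04^2 + 0.141^2)
= sqrt(0.021481)
= 0.1466

0.1466


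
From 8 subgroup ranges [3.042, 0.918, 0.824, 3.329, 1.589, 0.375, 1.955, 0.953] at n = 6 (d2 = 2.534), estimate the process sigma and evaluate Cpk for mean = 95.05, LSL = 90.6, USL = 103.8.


R_bar = (3.042 + 0.918 + 0.824 + 3.329 + 1.589 + 0.375 + 1.955 + 0.953) / 8 = 1.623125
sigma = R_bar / d2 = 1.623125 / 2.534 = 0.64053867
Cp = (USL - LSL)/(6*sigma) = (103.8 - 90.6)/(6*0.64053867) = 3.4346
Cpu = (103.8 - 95.05)/(3*0.64053867) = 4.5535
Cpl = (95.05 - 90.6)/(3*0.64053867) = 2.3158
Cpk = min(Cpu, Cpl) = 2.3158

2.3158


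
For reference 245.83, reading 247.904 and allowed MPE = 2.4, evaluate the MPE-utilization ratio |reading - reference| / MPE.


e = indication - reference = 247.904 - 245.83 = 2.0740
|e| = 2.0740
ratio = |e| / MPE = 2.0740 / 2.4
ratio = 0.8642

0.8642


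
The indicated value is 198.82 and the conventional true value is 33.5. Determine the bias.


Systematic error = measured - true
= 198.82 - 33.5
= 165.3200

165.3200


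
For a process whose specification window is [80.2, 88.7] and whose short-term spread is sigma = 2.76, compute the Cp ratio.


Cp = (USL - LSL) / (6 * sigma)
= (88.7 - 80.2) / (6 * 2.76)
= 8.5000 / 16.5600
= 0.5133

0.5133


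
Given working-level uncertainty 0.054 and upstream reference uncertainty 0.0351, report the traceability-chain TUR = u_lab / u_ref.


TUR = u_lab / u_ref
= 0.054 / 0.0351
= 1.5385

1.5385


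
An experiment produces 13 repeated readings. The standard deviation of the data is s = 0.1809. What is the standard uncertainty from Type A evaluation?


u_A = s / sqrt(n)
u_A = 0.1809 / sqrt(13)
u_A = 0.1809 / 3.6055513
u_A = 0.0502

0.0502


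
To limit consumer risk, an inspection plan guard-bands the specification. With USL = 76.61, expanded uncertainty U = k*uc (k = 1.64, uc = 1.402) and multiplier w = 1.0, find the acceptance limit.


U = k * uc = 1.64 * 1.402 = 2.29928
guard band g = w * U = 1.0 * 2.29928 = 2.29928
AL = USL - g = 76.61 - 2.29928
AL = 74.3107

74.3107


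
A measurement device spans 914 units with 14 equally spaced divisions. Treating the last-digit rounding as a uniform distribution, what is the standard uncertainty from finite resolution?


resolution = range / divisions
resolution = 914 / 14 = 65.285714
u_res = resolution / (2*sqrt(3))
u_res = 65.285714 / 3.4641016
u_res = 18.8464

18.8464


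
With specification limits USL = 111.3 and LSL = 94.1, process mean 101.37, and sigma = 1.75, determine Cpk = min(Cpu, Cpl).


Cpu = (USL - mean) / (3*sigma) = (111.3 - 101.37) / (3*1.75) = 1.8914
Cpl = (mean - LSL) / (3*sigma) = (101.37 - 94.1) / (3*1.75) = 1.3848
Cpk = min(Cpu, Cpl) = 1.3848

1.3848


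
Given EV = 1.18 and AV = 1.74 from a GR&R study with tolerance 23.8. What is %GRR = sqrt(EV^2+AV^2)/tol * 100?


GRR = sqrt(EV^2 + AV^2) = sqrt(1.18^2 + 1.74^2) = 2.1023796
%GRR = GRR / tol * 100 = 2.1023796 / 23.8 * 100
%GRR = 8.8335

8.8335


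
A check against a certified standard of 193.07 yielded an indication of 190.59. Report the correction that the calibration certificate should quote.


Correction = standard - reading
= 193.07 - 190.59
= 2.4800

2.4800


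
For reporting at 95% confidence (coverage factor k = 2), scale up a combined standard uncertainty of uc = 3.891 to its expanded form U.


U = k * uc
U = 2 * 3.891
U = 7.7820

7.7820


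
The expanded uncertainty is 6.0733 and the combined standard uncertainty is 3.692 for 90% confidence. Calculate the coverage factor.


k = U / uc
k = 6.0733 / 3.692
k = 1.645

1.645


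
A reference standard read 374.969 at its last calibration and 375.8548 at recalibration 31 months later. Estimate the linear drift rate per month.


rate = (v2 - v1) / months
= (375.8548 - 374.969) / 31
= 0.8858 / 31
= 0.0286

0.0286


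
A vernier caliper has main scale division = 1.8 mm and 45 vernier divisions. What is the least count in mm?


LC = MSD / n_div
= 1.8 / 45
= 0.0400

0.0400


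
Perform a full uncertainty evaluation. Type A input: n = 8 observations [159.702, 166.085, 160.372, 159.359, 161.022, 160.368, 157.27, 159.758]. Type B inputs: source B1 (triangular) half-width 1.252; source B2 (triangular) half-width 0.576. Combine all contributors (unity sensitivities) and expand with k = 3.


mean = (159.702 + 166.085 + 160.372 + 159.359 + 161.022 + 160.368 + 157.27 + 159.758) / 8 = 160.492
s = sqrt(sum((x - mean)^2)/(n-1)) = 2.5190745
u_A = s / sqrt(n) = 2.5190745 / sqrt(8) = 0.89062733
u_B1 = 1.252 / sqrt(6) = 0.51112686
u_B2 = 0.576 / sqrt(6) = 0.23515102
uc = sqrt(0.89062733^2 + 0.51112686^2 + 0.23515102^2) = 1.0534532
U = k * uc = 3 * 1.0534532
U = 3.1604

3.1604


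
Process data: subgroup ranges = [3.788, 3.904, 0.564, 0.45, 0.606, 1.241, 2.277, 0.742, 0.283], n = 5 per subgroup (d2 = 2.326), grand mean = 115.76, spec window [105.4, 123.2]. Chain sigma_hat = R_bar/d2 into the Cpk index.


R_bar = (3.788 + 3.904 + 0.564 + 0.45 + 0.606 + 1.241 + 2.277 + 0.742 + 0.283) / 9 = 1.5394444
sigma = R_bar / d2 = 1.5394444 / 2.326 = 0.66184196
Cp = (USL - LSL)/(6*sigma) = (123.2 - 105.4)/(6*0.66184196) = 4.4824
Cpu = (123.2 - 115.76)/(3*0.66184196) = 3.7471
Cpl = (115.76 - 105.4)/(3*0.66184196) = 5.2178
Cpk = min(Cpu, Cpl) = 3.7471

3.7471


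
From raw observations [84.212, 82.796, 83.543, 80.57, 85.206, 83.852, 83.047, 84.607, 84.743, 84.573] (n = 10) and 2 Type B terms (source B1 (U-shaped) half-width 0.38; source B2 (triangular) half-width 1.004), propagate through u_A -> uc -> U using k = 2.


mean = (84.212 + 82.796 + 83.543 + 80.57 + 85.206 + 83.852 + 83.047 + 84.607 + 84.743 + 84.573) / 10 = 83.7149
s = sqrt(sum((x - mean)^2)/(n-1)) = 1.3453155
u_A = s / sqrt(n) = 1.3453155 / sqrt(10) = 0.42542612
u_B1 = 0.38 / sqrt(2) = 0.26870058
u_B2 = 1.004 / sqrt(6) = 0.40988128
uc = sqrt(0.42542612^2 + 0.26870058^2 + 0.40988128^2) = 0.64899156
U = k * uc = 2 * 0.64899156
U = 1.2980

1.2980


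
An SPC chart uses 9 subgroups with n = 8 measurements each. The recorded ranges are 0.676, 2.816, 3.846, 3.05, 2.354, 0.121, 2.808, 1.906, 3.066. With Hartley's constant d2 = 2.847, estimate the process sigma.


R_bar = (0.676 + 2.816 + 3.846 + 3.05 + 2.354 + 0.121 + 2.808 + 1.906 + 3.066) / 9
R_bar = 20.643 / 9 = 2.2936667
sigma_hat = R_bar / d2 = 2.2936667 / 2.847 = 0.8056

0.8056


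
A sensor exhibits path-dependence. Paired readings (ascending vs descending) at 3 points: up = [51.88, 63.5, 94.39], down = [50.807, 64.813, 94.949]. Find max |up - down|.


|51.88 - 50.807| = 1.0730
|63.5 - 64.813| = 1.3130
|94.39 - 94.949| = 0.5590
hysteresis = max(diffs) = 1.3130

1.3130


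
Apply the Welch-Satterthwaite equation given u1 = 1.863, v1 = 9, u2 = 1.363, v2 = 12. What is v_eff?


uc = sqrt(u1^2 + u2^2) = sqrt(1.863^2 + 1.363^2) = 2.3083626
v_eff = uc^4 / (u1^4/v1 + u2^4/v2)
= 2.3083626^4 / (1.863^4/9 + 1.363^4/12)
= 28.393316 / 1.6260796
v_eff = 17.4612

17.4612


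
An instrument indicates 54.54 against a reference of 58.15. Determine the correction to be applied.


Correction = standard - reading
= 58.15 - 54.54
= 3.6100

3.6100


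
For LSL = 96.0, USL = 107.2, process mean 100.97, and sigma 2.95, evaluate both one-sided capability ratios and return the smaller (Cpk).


Cpu = (USL - mean) / (3*sigma) = (107.2 - 100.97) / (3*2.95) = 0.7040
Cpl = (mean - LSL) / (3*sigma) = (100.97 - 96.0) / (3*2.95) = 0.5616
Cpk = min(Cpu, Cpl) = 0.5616

0.5616


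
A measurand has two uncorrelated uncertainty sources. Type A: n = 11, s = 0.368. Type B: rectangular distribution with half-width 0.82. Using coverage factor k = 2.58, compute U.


u_A = s / sqrt(n) = 0.368 / sqrt(11) = 0.11095617
u_B = half_width / sqrt(3) = 0.82 / sqrt(3) = 0.47342722
uc = sqrt(u_A^2 + u_B^2) = sqrt(0.11095617^2 + 0.47342722^2) = 0.4862557
U = k * uc = 2.58 * 0.4862557
U = 1.2545

1.2545


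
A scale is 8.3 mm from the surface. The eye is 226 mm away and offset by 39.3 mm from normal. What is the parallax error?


error = h * offset / d
= 8.3 * 39.3 / 226
= 1.4433

1.4433


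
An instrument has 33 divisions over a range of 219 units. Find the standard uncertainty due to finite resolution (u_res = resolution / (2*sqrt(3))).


resolution = range / divisions
resolution = 219 / 33 = 6.6363636
u_res = resolution / (2*sqrt(3))
u_res = 6.6363636 / 3.4641016
u_res = 1.9158

1.9158


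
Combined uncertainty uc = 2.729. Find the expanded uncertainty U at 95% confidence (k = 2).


U = k * uc
U = 2 * 2.729
U = 5.4580

5.4580


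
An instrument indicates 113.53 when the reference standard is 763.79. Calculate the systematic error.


Systematic error = measured - true
= 113.53 - 763.79
= -650.2600

-650.2600


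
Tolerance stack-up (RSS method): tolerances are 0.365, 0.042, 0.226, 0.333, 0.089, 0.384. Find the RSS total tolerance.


RSS = sqrt(0.365^2 + 0.042^2 + 0.226^2 + 0.333^2 + 0.089^2 + 0.384^2)
= sqrt(0.452331)
= 0.6726

0.6726


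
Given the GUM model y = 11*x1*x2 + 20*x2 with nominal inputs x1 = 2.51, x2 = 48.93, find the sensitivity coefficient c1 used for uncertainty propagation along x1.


y = 11*x1*x2 + 20*x2
dy/dx1 = 11*x2
Evaluate at x2 = 48.93: c1 = 11 * 48.93
c1 = 538.2300

538.2300


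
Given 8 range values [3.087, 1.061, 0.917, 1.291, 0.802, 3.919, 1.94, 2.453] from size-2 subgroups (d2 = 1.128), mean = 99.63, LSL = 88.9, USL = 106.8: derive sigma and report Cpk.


R_bar = (3.087 + 1.061 + 0.917 + 1.291 + 0.802 + 3.919 + 1.94 + 2.453) / 8 = 1.93375
sigma = R_bar / d2 = 1.93375 / 1.128 = 1.7143174
Cp = (USL - LSL)/(6*sigma) = (106.8 - 88.9)/(6*1.7143174) = 1.7402
Cpu = (106.8 - 99.63)/(3*1.7143174) = 1.3941
Cpl = (99.63 - 88.9)/(3*1.7143174) = 2.0864
Cpk = min(Cpu, Cpl) = 1.3941

1.3941


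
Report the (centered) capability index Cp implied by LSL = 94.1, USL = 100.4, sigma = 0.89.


Cp = (USL - LSL) / (6 * sigma)
= (100.4 - 94.1) / (6 * 0.89)
= 6.3000 / 5.3400
= 1.1798

1.1798


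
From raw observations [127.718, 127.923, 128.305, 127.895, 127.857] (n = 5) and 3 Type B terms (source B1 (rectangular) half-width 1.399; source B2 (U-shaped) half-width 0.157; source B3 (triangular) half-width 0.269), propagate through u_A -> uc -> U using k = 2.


mean = (127.718 + 127.923 + 128.305 + 127.895 + 127.857) / 5 = 127.9396
s = sqrt(sum((x - mean)^2)/(n-1)) = 0.21892419
u_A = s / sqrt(n) = 0.21892419 / sqrt(5) = 0.097905874
u_B1 = 1.399 / sqrt(3) = 0.80771303
u_B2 = 0.157 / sqrt(2) = 0.11101576
u_B3 = 0.269 / sqrt(6) = 0.10981879
uc = sqrt(0.097905874^2 + 0.80771303^2 + 0.11101576^2 + 0.10981879^2) = 0.82847484
U = k * uc = 2 * 0.82847484
U = 1.6569

1.6569


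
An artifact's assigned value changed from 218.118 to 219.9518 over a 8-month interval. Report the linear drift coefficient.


rate = (v2 - v1) / months
= (219.9518 - 218.118) / 8
= 1.8338 / 8
= 0.2292

0.2292


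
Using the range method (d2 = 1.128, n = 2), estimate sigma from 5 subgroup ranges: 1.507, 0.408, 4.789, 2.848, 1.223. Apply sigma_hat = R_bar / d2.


R_bar = (1.507 + 0.408 + 4.789 + 2.848 + 1.223) / 5
R_bar = 10.775 / 5 = 2.155
sigma_hat = R_bar / d2 = 2.155 / 1.128 = 1.9105

1.9105


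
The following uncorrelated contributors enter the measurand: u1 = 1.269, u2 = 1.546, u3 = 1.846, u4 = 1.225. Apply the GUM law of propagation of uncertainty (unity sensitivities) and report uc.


uc = sqrt(1.269^2 + 1.546^2 + 1.846^2 + 1.225^2)
uc = sqrt(8.908818)
uc = 2.9848

2.9848


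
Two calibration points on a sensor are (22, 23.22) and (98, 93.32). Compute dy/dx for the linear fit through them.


slope = (y2 - y1) / (x2 - x1)
= (93.32 - 23.22) / (98 - 22)
= 70.1000 / 76
= 0.9224

0.9224


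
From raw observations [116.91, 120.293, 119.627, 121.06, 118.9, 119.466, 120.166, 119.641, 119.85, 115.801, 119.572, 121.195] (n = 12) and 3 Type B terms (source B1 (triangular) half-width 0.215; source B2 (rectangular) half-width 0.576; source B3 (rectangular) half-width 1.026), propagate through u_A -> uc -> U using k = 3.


mean = (116.91 + 120.293 + 119.627 + 121.06 + 118.9 + 119.466 + 120.166 + 119.641 + 119.85 + 115.801 + 119.572 + 121.195) / 12 = 119.3734167
s = sqrt(sum((x - mean)^2)/(n-1)) = 1.5696641
u_A = s / sqrt(n) = 1.5696641 / sqrt(12) = 0.453123
u_B1 = 0.215 / sqrt(6) = 0.087773382
u_B2 = 0.576 / sqrt(3) = 0.33255376
u_B3 = 1.026 / sqrt(3) = 0.59236138
uc = sqrt(0.453123^2 + 0.087773382^2 + 0.33255376^2 + 0.59236138^2) = 0.82128474
U = k * uc = 3 * 0.82128474
U = 2.4639

2.4639


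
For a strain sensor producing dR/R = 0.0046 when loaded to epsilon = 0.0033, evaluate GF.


GF = (dR/R) / epsilon
= 0.0046 / 0.0033
= 1.3939

1.3939


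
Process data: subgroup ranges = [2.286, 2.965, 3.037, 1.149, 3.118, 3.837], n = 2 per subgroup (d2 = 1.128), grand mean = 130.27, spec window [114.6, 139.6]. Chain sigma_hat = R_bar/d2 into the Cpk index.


R_bar = (2.286 + 2.965 + 3.037 + 1.149 + 3.118 + 3.837) / 6 = 2.732
sigma = R_bar / d2 = 2.732 / 1.128 = 2.4219858
Cp = (USL - LSL)/(6*sigma) = (139.6 - 114.6)/(6*2.4219858) = 1.7204
Cpu = (139.6 - 130.27)/(3*2.4219858) = 1.2841
Cpl = (130.27 - 114.6)/(3*2.4219858) = 2.1566
Cpk = min(Cpu, Cpl) = 1.2841

1.2841


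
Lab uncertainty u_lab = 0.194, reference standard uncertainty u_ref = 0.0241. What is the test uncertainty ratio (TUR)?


TUR = u_lab / u_ref
= 0.194 / 0.0241
= 8.0498

8.0498


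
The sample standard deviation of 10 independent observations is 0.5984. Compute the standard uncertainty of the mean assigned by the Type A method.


u_A = s / sqrt(n)
u_A = 0.5984 / sqrt(10)
u_A = 0.5984 / 3.1622777
u_A = 0.1892

0.1892


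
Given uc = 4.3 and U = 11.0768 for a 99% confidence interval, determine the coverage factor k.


k = U / uc
k = 11.0768 / 4.3
k = 2.576

2.576


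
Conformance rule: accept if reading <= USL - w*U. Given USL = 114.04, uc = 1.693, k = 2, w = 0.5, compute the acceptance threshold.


U = k * uc = 2 * 1.693 = 3.386
guard band g = w * U = 0.5 * 3.386 = 1.693
AL = USL - g = 114.04 - 1.693
AL = 112.3470

112.3470


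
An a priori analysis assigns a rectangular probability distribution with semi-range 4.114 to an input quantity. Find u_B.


u_B = half_width / sqrt(3)
u_B = 4.114 / 1.7320508
u_B = 2.3752

2.3752


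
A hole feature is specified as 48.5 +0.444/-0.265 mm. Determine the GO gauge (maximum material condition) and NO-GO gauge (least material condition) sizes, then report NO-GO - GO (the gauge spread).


GO = nominal - lower_tol (smallest hole = maximum material condition)
GO = 48.5 - 0.265 = 48.235
NO-GO = nominal + upper_tol (largest hole = least material condition)
NO-GO = 48.5 + 0.444 = 48.944
spread = NO-GO - GO = 48.944 - 48.235 = 0.7090

0.7090


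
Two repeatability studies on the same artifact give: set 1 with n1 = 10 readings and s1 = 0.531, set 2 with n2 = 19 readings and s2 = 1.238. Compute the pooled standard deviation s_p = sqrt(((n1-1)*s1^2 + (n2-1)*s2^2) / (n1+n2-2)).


s_p = sqrt(((n1-1)*s1^2 + (n2-1)*s2^2) / (n1+n2-2))
numerator = (10-1)*0.531^2 + (19-1)*1.238^2 = 2.537649 + 27.587592 = 30.125241
denominator = 10 + 19 - 2 = 27
s_p^2 = 30.125241 / 27 = 1.1157497
s_p = sqrt(1.1157497) = 1.0563

1.0563


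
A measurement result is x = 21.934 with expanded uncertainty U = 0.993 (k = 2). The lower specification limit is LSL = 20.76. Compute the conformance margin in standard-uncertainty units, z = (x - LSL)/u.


u = U / k = 0.993 / 2 = 0.4965
margin = |LSL - x| = |20.76 - 21.934| = 1.174
z = margin / u = 1.174 / 0.4965
z = 2.3646

2.3646


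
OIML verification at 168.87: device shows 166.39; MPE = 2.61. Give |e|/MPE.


e = indication - reference = 166.39 - 168.87 = -2.4800
|e| = 2.4800
ratio = |e| / MPE = 2.4800 / 2.61
ratio = 0.9502

0.9502


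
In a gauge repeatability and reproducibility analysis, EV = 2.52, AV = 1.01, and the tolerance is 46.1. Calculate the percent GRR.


GRR = sqrt(EV^2 + AV^2) = sqrt(2.52^2 + 1.01^2) = 2.7148665
%GRR = GRR / tol * 100 = 2.7148665 / 46.1 * 100
%GRR = 5.8891

5.8891


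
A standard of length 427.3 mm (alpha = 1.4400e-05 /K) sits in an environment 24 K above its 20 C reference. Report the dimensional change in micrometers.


dL = L * alpha * dT
= 427.3 * 1.4400e-05 * 24
= 0.1476749 mm
dL_um = 0.1476749 * 1000 = 147.6749 um

147.6749


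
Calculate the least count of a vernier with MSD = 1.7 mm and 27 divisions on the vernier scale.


LC = MSD / n_div
= 1.7 / 27
= 0.0630

0.0630


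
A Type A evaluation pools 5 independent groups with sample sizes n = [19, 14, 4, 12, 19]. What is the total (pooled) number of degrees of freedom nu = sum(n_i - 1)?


nu = sum_i (n_i - 1)
nu = ((19 - 1) + (14 - 1) + (4 - 1) + (12 - 1) + (19 - 1))
nu = 18 + 13 + 3 + 11 + 18
nu = 63

63


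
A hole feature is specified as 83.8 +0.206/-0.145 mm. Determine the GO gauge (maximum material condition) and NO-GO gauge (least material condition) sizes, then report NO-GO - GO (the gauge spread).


GO = nominal - lower_tol (smallest hole = maximum material condition)
GO = 83.8 - 0.145 = 83.655
NO-GO = nominal + upper_tol (largest hole = least material condition)
NO-GO = 83.8 + 0.206 = 84.006
spread = NO-GO - GO = 84.006 - 83.655 = 0.3510

0.3510


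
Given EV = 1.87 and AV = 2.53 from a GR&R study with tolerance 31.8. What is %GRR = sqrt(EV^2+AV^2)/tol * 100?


GRR = sqrt(EV^2 + AV^2) = sqrt(1.87^2 + 2.53^2) = 3.1460769
%GRR = GRR / tol * 100 = 3.1460769 / 31.8 * 100
%GRR = 9.8933

9.8933


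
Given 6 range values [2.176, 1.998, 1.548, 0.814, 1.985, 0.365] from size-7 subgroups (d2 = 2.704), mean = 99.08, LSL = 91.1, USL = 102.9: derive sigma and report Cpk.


R_bar = (2.176 + 1.998 + 1.548 + 0.814 + 1.985 + 0.365) / 6 = 1.481
sigma = R_bar / d2 = 1.481 / 2.704 = 0.5477071
Cp = (USL - LSL)/(6*sigma) = (102.9 - 91.1)/(6*0.5477071) = 3.5907
Cpu = (102.9 - 99.08)/(3*0.5477071) = 2.3248
Cpl = (99.08 - 91.1)/(3*0.5477071) = 4.8566
Cpk = min(Cpu, Cpl) = 2.3248

2.3248


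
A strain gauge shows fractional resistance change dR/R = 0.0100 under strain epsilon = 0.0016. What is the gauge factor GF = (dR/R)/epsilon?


GF = (dR/R) / epsilon
= 0.0100 / 0.0016
= 6.2500

6.2500


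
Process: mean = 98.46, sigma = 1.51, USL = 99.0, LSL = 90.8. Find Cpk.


Cpu = (USL - mean) / (3*sigma) = (99.0 - 98.46) / (3*1.51) = 0.1192
Cpl = (mean - LSL) / (3*sigma) = (98.46 - 90.8) / (3*1.51) = 1.6909
Cpk = min(Cpu, Cpl) = 0.1192

0.1192


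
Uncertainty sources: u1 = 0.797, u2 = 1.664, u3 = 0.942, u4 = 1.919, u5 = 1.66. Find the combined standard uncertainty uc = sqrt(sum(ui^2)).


uc = sqrt(0.797^2 + 1.664^2 + 0.942^2 + 1.919^2 + 1.66^2)
uc = sqrt(10.72963)
uc = 3.2756

3.2756


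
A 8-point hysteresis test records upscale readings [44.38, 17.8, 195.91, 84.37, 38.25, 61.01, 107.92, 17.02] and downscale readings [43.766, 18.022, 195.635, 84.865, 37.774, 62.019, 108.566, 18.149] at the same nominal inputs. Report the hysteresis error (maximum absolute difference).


|44.38 - 43.766| = 0.6140
|17.8 - 18.022| = 0.2220
|195.91 - 195.635| = 0.2750
|84.37 - 84.865| = 0.4950
|38.25 - 37.774| = 0.4760
|61.01 - 62.019| = 1.0090
|107.92 - 108.566| = 0.6460
|17.02 - 18.149| = 1.1290
hysteresis = max(diffs) = 1.1290

1.1290


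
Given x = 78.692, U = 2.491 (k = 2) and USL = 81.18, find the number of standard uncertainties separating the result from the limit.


u = U / k = 2.491 / 2 = 1.2455
margin = |USL - x| = |81.18 - 78.692| = 2.488
z = margin / u = 2.488 / 1.2455
z = 1.9976

1.9976


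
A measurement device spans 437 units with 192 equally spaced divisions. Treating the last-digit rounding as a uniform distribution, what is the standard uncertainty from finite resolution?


resolution = range / divisions
resolution = 437 / 192 = 2.2760417
u_res = resolution / (2*sqrt(3))
u_res = 2.2760417 / 3.4641016
u_res = 0.6570

0.6570


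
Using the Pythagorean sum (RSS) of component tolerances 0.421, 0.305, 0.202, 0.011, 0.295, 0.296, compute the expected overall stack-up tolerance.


RSS = sqrt(0.421^2 + 0.305^2 + 0.202^2 + 0.011^2 + 0.295^2 + 0.296^2)
= sqrt(0.485832)
= 0.6970

0.6970


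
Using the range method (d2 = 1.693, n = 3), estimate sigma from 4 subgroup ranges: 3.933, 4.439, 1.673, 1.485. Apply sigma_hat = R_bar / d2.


R_bar = (3.933 + 4.439 + 1.673 + 1.485) / 4
R_bar = 11.53 / 4 = 2.8825
sigma_hat = R_bar / d2 = 2.8825 / 1.693 = 1.7026

1.7026


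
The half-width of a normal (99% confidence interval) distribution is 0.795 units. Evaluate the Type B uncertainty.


u_B = half_width / 2.576
u_B = 0.795 / 2.576
u_B = 0.3086

0.3086


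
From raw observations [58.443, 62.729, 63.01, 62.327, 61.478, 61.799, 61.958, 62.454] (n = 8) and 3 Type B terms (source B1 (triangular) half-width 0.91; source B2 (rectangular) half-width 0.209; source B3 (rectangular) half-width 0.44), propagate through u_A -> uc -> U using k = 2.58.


mean = (58.443 + 62.729 + 63.01 + 62.327 + 61.478 + 61.799 + 61.958 + 62.454) / 8 = 61.77475
s = sqrt(sum((x - mean)^2)/(n-1)) = 1.4355479
u_A = s / sqrt(n) = 1.4355479 / sqrt(8) = 0.50754283
u_B1 = 0.91 / sqrt(6) = 0.37150594
u_B2 = 0.209 / sqrt(3) = 0.12066621
u_B3 = 0.44 / sqrt(3) = 0.25403412
uc = sqrt(0.50754283^2 + 0.37150594^2 + 0.12066621^2 + 0.25403412^2) = 0.68899206
U = k * uc = 2.58 * 0.68899206
U = 1.7776

1.7776


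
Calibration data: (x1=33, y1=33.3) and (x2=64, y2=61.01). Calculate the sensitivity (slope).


slope = (y2 - y1) / (x2 - x1)
= (61.01 - 33.3) / (64 - 33)
= 27.7100 / 31
= 0.8939

0.8939


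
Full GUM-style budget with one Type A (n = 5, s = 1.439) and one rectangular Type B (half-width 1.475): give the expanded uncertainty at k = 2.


u_A = s / sqrt(n) = 1.439 / sqrt(5) = 0.64354036
u_B = half_width / sqrt(3) = 1.475 / sqrt(3) = 0.85159165
uc = sqrt(u_A^2 + u_B^2) = sqrt(0.64354036^2 + 0.85159165^2) = 1.0674046
U = k * uc = 2 * 1.0674046
U = 2.1348

2.1348


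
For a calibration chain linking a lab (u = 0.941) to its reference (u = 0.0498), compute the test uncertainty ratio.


TUR = u_lab / u_ref
= 0.941 / 0.0498
= 18.8956

18.8956


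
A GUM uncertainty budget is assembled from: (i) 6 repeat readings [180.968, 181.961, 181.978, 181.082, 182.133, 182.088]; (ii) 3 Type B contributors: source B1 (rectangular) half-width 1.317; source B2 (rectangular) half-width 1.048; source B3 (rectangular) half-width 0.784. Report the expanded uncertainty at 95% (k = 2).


mean = (180.968 + 181.961 + 181.978 + 181.082 + 182.133 + 182.088) / 6 = 181.7016667
s = sqrt(sum((x - mean)^2)/(n-1)) = 0.5293712
u_A = s / sqrt(n) = 0.5293712 / sqrt(6) = 0.21611489
u_B1 = 1.317 / sqrt(3) = 0.7603703
u_B2 = 1.048 / sqrt(3) = 0.60506308
u_B3 = 0.784 / sqrt(3) = 0.45264261
uc = sqrt(0.21611489^2 + 0.7603703^2 + 0.60506308^2 + 0.45264261^2) = 1.0935517
U = k * uc = 2 * 1.0935517
U = 2.1871

2.1871


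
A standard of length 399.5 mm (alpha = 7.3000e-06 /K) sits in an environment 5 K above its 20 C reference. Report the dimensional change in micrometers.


dL = L * alpha * dT
= 399.5 * 7.3000e-06 * 5
= 0.0145818 mm
dL_um = 0.0145818 * 1000 = 14.5818 um

14.5818


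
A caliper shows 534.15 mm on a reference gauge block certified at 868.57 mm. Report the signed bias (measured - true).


Systematic error = measured - true
= 534.15 - 868.57
= -334.4200

-334.4200


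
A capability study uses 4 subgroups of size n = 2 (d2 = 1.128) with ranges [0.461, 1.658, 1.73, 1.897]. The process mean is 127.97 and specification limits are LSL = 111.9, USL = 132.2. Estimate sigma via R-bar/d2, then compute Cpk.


R_bar = (0.461 + 1.658 + 1.73 + 1.897) / 4 = 1.4365
sigma = R_bar / d2 = 1.4365 / 1.128 = 1.2734929
Cp = (USL - LSL)/(6*sigma) = (132.2 - 111.9)/(6*1.2734929) = 2.6567
Cpu = (132.2 - 127.97)/(3*1.2734929) = 1.1072
Cpl = (127.97 - 111.9)/(3*1.2734929) = 4.2063
Cpk = min(Cpu, Cpl) = 1.1072

1.1072


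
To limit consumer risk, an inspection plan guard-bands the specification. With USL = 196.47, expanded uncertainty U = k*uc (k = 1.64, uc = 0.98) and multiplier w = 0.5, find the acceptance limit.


U = k * uc = 1.64 * 0.98 = 1.6072
guard band g = w * U = 0.5 * 1.6072 = 0.8036
AL = USL - g = 196.47 - 0.8036
AL = 195.6664

195.6664


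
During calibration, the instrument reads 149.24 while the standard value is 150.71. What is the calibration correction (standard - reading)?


Correction = standard - reading
= 150.71 - 149.24
= 1.4700

1.4700


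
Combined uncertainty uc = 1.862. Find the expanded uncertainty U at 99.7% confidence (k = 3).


U = k * uc
U = 3 * 1.862
U = 5.5860

5.5860


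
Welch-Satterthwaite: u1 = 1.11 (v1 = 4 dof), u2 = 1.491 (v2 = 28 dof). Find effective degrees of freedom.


uc = sqrt(u1^2 + u2^2) = sqrt(1.11^2 + 1.491^2) = 1.8588117
v_eff = uc^4 / (u1^4/v1 + u2^4/v2)
= 1.8588117^4 / (1.11^4/4 + 1.491^4/28)
= 11.938275 / 0.55602079
v_eff = 21.4709

21.4709


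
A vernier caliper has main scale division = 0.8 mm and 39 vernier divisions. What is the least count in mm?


LC = MSD / n_div
= 0.8 / 39
= 0.0205

0.0205


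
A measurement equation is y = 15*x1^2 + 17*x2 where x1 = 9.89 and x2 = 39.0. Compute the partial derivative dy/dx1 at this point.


y = 15*x1^2 + 17*x2
dy/dx1 = 2*15*x1
Evaluate at x1 = 9.89: c1 = 30 * 9.89
c1 = 296.7000

296.7000


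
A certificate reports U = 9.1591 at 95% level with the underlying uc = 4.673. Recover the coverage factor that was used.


k = U / uc
k = 9.1591 / 4.673
k = 1.96

1.96


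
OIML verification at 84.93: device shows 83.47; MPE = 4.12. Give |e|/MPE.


e = indication - reference = 83.47 - 84.93 = -1.4600
|e| = 1.4600
ratio = |e| / MPE = 1.4600 / 4.12
ratio = 0.3544

0.3544


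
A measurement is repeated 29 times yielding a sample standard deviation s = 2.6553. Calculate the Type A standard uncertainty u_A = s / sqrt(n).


u_A = s / sqrt(n)
u_A = 2.6553 / sqrt(29)
u_A = 2.6553 / 5.3851648
u_A = 0.4931

0.4931


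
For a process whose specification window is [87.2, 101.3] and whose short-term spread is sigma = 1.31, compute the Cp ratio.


Cp = (USL - LSL) / (6 * sigma)
= (101.3 - 87.2) / (6 * 1.31)
= 14.1000 / 7.8600
= 1.7939

1.7939


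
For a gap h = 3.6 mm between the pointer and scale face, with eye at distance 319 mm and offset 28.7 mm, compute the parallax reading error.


error = h * offset / d
= 3.6 * 28.7 / 319
= 0.3239

0.3239


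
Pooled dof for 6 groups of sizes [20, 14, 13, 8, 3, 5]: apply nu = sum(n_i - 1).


nu = sum_i (n_i - 1)
nu = ((20 - 1) + (14 - 1) + (13 - 1) + (8 - 1) + (3 - 1) + (5 - 1))
nu = 19 + 13 + 12 + 7 + 2 + 4
nu = 57

57


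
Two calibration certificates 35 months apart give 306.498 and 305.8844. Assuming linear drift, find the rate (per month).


rate = (v2 - v1) / months
= (305.8844 - 306.498) / 35
= -0.6136 / 35
= -0.0175

-0.0175


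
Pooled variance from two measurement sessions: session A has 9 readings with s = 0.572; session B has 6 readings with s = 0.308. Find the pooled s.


s_p = sqrt(((n1-1)*s1^2 + (n2-1)*s2^2) / (n1+n2-2))
numerator = (9-1)*0.572^2 + (6-1)*0.308^2 = 2.617472 + 0.47432 = 3.091792
denominator = 9 + 6 - 2 = 13
s_p^2 = 3.091792 / 13 = 0.23783015
s_p = sqrt(0.23783015) = 0.4877

0.4877


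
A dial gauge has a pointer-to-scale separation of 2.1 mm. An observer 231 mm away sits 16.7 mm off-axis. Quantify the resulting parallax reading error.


error = h * offset / d
= 2.1 * 16.7 / 231
= 0.1518

0.1518


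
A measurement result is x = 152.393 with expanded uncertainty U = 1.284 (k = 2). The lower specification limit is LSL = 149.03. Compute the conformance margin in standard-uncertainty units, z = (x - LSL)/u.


u = U / k = 1.284 / 2 = 0.642
margin = |LSL - x| = |149.03 - 152.393| = 3.363
z = margin / u = 3.363 / 0.642
z = 5.2383

5.2383


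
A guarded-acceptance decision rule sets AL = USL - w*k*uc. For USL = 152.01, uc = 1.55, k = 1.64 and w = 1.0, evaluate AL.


U = k * uc = 1.64 * 1.55 = 2.542
guard band g = w * U = 1.0 * 2.542 = 2.542
AL = USL - g = 152.01 - 2.542
AL = 149.4680

149.4680


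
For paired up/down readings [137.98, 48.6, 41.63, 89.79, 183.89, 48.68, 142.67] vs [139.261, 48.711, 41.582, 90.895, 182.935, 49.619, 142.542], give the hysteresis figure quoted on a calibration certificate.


|137.98 - 139.261| = 1.2810
|48.6 - 48.711| = 0.1110
|41.63 - 41.582| = 0.0480
|89.79 - 90.895| = 1.1050
|183.89 - 182.935| = 0.9550
|48.68 - 49.619| = 0.9390
|142.67 - 142.542| = 0.1280
hysteresis = max(diffs) = 1.2810

1.2810


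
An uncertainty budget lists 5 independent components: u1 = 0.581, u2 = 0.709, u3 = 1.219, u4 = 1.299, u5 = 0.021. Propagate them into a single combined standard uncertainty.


uc = sqrt(0.581^2 + 0.709^2 + 1.219^2 + 1.299^2 + 0.021^2)
uc = sqrt(4.014045)
uc = 2.0035

2.0035


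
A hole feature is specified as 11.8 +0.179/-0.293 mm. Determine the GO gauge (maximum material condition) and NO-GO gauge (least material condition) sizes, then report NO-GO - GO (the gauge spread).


GO = nominal - lower_tol (smallest hole = maximum material condition)
GO = 11.8 - 0.293 = 11.507
NO-GO = nominal + upper_tol (largest hole = least material condition)
NO-GO = 11.8 + 0.179 = 11.979
spread = NO-GO - GO = 11.979 - 11.507 = 0.4720

0.4720


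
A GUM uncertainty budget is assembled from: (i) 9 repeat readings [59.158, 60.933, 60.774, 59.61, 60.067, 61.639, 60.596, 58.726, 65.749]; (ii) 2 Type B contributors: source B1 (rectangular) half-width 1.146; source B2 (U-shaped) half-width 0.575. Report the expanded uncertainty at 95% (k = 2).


mean = (59.158 + 60.933 + 60.774 + 59.61 + 60.067 + 61.639 + 60.596 + 58.726 + 65.749) / 9 = 60.80577778
s = sqrt(sum((x - mean)^2)/(n-1)) = 2.0678259
u_A = s / sqrt(n) = 2.0678259 / sqrt(9) = 0.6892753
u_B1 = 1.146 / sqrt(3) = 0.66164341
u_B2 = 0.575 / sqrt(2) = 0.4065864
uc = sqrt(0.6892753^2 + 0.66164341^2 + 0.4065864^2) = 1.0383568
U = k * uc = 2 * 1.0383568
U = 2.0767

2.0767


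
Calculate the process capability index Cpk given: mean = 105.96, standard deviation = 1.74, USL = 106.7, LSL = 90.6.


Cpu = (USL - mean) / (3*sigma) = (106.7 - 105.96) / (3*1.74) = 0.1418
Cpl = (mean - LSL) / (3*sigma) = (105.96 - 90.6) / (3*1.74) = 2.9425
Cpk = min(Cpu, Cpl) = 0.1418

0.1418


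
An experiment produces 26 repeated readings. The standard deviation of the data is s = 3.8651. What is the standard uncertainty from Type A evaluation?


u_A = s / sqrt(n)
u_A = 3.8651 / sqrt(26)
u_A = 3.8651 / 5.0990195
u_A = 0.7580

0.7580


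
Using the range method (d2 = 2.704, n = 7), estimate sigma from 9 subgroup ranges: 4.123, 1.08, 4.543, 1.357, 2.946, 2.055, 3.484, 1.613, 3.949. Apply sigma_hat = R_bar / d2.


R_bar = (4.123 + 1.08 + 4.543 + 1.357 + 2.946 + 2.055 + 3.484 + 1.613 + 3.949) / 9
R_bar = 25.15 / 9 = 2.7944444
sigma_hat = R_bar / d2 = 2.7944444 / 2.704 = 1.0334

1.0334


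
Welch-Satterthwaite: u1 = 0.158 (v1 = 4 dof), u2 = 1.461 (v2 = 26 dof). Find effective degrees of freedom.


uc = sqrt(u1^2 + u2^2) = sqrt(0.158^2 + 1.461^2) = 1.4695186
v_eff = uc^4 / (u1^4/v1 + u2^4/v2)
= 1.4695186^4 / (0.158^4/4 + 1.461^4/26)
= 4.6633751 / 0.17539349
v_eff = 26.5881

26.5881


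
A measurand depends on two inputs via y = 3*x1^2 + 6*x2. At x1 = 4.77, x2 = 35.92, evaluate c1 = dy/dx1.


y = 3*x1^2 + 6*x2
dy/dx1 = 2*3*x1
Evaluate at x1 = 4.77: c1 = 6 * 4.77
c1 = 28.6200

28.6200


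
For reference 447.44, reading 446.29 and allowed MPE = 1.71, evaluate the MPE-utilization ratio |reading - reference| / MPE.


e = indication - reference = 446.29 - 447.44 = -1.1500
|e| = 1.1500
ratio = |e| / MPE = 1.1500 / 1.71
ratio = 0.6725

0.6725


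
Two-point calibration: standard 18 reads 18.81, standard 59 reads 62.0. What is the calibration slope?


slope = (y2 - y1) / (x2 - x1)
= (62.0 - 18.81) / (59 - 18)
= 43.1900 / 41
= 1.0534

1.0534


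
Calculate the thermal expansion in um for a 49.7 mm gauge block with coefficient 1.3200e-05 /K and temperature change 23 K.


dL = L * alpha * dT
= 49.7 * 1.3200e-05 * 23
= 0.0150889 mm
dL_um = 0.0150889 * 1000 = 15.0889 um

15.0889


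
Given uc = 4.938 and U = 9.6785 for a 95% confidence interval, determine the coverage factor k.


k = U / uc
k = 9.6785 / 4.938
k = 1.96

1.96


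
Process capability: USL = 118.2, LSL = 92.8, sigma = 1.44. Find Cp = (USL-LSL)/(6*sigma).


Cp = (USL - LSL) / (6 * sigma)
= (118.2 - 92.8) / (6 * 1.44)
= 25.4000 / 8.6400
= 2.9398

2.9398


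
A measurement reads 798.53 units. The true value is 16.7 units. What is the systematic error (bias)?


Systematic error = measured - true
= 798.53 - 16.7
= 781.8300

781.8300


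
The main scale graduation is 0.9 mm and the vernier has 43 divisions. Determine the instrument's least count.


LC = MSD / n_div
= 0.9 / 43
= 0.0209

0.0209


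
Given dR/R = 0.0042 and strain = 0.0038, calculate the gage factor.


GF = (dR/R) / epsilon
= 0.0042 / 0.0038
= 1.1053

1.1053


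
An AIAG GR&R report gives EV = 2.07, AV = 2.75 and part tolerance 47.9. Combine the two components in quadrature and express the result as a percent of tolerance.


GRR = sqrt(EV^2 + AV^2) = sqrt(2.07^2 + 2.75^2) = 3.4420052
%GRR = GRR / tol * 100 = 3.4420052 / 47.9 * 100
%GRR = 7.1858

7.1858


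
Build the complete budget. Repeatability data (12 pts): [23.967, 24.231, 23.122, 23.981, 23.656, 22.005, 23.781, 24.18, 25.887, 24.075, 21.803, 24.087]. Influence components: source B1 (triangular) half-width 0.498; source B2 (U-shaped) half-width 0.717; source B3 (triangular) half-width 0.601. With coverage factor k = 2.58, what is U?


mean = (23.967 + 24.231 + 23.122 + 23.981 + 23.656 + 22.005 + 23.781 + 24.18 + 25.887 + 24.075 + 21.803 + 24.087) / 12 = 23.73125
s = sqrt(sum((x - mean)^2)/(n-1)) = 1.0676427
u_A = s / sqrt(n) = 1.0676427 / sqrt(12) = 0.3082019
u_B1 = 0.498 / sqrt(6) = 0.20330765
u_B2 = 0.717 / sqrt(2) = 0.50699556
u_B3 = 0.601 / sqrt(6) = 0.24535722
uc = sqrt(0.3082019^2 + 0.20330765^2 + 0.50699556^2 + 0.24535722^2) = 0.67347389
U = k * uc = 2.58 * 0.67347389
U = 1.7376

1.7376


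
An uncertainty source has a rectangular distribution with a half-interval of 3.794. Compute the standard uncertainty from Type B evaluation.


u_B = half_width / sqrt(3)
u_B = 3.794 / 1.7320508
u_B = 2.1905

2.1905


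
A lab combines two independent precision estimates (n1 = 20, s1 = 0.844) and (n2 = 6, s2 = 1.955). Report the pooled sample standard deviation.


s_p = sqrt(((n1-1)*s1^2 + (n2-1)*s2^2) / (n1+n2-2))
numerator = (20-1)*0.844^2 + (6-1)*1.955^2 = 13.534384 + 19.110125 = 32.644509
denominator = 20 + 6 - 2 = 24
s_p^2 = 32.644509 / 24 = 1.3601879
s_p = sqrt(1.3601879) = 1.1663

1.1663


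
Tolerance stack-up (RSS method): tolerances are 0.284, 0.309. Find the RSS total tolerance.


RSS = sqrt(0.284^2 + 0.309^2)
= sqrt(0.176137)
= 0.4197

0.4197


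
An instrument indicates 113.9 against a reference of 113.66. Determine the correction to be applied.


Correction = standard - reading
= 113.66 - 113.9
= -0.2400

-0.2400


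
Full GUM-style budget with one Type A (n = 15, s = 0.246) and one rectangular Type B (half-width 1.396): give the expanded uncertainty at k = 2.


u_A = s / sqrt(n) = 0.246 / sqrt(15) = 0.063516927
u_B = half_width / sqrt(3) = 1.396 / sqrt(3) = 0.80598098
uc = sqrt(u_A^2 + u_B^2) = sqrt(0.063516927^2 + 0.80598098^2) = 0.80847989
U = k * uc = 2 * 0.80847989
U = 1.6170

1.6170


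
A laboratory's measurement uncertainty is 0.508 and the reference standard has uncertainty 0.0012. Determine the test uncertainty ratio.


TUR = u_lab / u_ref
= 0.508 / 0.0012
= 423.3333

423.3333


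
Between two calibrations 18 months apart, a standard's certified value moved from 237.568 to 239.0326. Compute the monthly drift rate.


rate = (v2 - v1) / months
= (239.0326 - 237.568) / 18
= 1.4646 / 18
= 0.0814

0.0814
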